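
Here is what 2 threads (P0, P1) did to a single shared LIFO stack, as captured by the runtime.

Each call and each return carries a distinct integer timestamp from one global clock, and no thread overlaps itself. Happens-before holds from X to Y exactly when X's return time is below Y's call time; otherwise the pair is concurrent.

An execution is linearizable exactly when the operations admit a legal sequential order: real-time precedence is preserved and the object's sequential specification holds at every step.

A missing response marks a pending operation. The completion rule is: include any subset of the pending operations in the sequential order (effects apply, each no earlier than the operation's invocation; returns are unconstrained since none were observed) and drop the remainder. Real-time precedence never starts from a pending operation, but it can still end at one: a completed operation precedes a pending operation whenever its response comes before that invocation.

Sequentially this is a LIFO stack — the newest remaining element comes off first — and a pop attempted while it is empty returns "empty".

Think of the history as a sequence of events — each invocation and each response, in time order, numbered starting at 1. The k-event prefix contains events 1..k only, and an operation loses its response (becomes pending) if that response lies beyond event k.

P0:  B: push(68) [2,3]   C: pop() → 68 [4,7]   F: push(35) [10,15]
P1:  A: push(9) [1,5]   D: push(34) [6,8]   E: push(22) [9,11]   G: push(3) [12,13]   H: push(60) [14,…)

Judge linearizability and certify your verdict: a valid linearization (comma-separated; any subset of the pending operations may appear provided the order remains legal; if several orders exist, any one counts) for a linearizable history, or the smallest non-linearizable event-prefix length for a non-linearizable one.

after step 1 (A push(9)): stack <9>
after step 2 (B push(68)): stack <9,68>
after step 3 (C pop() → 68): stack <9>
after step 4 (D push(34)): stack <9,34>
after step 5 (E push(22)): stack <9,34,22>
after step 6 (F push(35)): stack <9,34,22,35>
after step 7 (G push(3)): stack <9,34,22,35,3>

linearizable — witness: A, B, C, D, E, F, G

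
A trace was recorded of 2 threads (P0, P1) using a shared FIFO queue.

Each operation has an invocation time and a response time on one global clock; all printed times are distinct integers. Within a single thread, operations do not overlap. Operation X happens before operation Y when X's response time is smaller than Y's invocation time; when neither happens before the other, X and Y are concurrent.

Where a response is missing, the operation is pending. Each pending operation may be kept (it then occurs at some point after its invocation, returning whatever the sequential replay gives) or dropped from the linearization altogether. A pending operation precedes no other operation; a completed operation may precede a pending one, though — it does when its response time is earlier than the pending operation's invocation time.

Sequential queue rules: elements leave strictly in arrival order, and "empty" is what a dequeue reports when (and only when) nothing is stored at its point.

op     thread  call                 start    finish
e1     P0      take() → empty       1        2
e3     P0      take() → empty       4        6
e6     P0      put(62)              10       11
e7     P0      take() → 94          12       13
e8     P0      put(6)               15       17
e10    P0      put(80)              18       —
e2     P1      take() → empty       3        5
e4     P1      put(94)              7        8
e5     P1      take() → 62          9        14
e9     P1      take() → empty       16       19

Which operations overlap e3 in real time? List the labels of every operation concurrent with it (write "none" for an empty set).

overlap test against e3 [4,6]: concurrent iff the interval meets 4..6
e1 [1,2]: before
e2 [3,5]: concurrent
e4 [7,8]: after
e5 [9,14]: after
e6 [10,11]: after
e7 [12,13]: after
e8 [15,17]: after
e9 [16,19]: after
e10 [18,…): after

e2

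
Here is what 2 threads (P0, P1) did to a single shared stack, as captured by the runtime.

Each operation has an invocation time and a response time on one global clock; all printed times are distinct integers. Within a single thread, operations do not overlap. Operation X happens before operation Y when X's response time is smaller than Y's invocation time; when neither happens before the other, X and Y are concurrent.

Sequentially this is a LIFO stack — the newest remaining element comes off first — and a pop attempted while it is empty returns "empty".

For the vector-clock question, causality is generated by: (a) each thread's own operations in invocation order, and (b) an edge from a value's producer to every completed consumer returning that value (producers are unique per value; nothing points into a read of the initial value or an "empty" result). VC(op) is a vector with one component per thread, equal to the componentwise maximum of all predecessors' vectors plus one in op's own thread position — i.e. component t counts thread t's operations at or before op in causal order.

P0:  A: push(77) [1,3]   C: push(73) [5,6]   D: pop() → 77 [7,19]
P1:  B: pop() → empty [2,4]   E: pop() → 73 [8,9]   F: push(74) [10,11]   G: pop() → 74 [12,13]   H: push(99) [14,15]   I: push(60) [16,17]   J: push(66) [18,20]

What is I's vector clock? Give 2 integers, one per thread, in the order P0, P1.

VC(B, invoked at 2): no causal predecessors; +1 on P1 → (0, 1)
VC(A, invoked at 1): no causal predecessors; +1 on P0 → (1, 0)
invoked at 5, C merges VC(A)=(1, 0) and bumps P0's slot → (2, 0)
invoked at 7, D merges VC(A)=(1, 0), VC(C)=(2, 0) and bumps P0's slot → (3, 0)
invoked at 8, E merges VC(B)=(0, 1), VC(C)=(2, 0) and bumps P1's slot → (2, 2)
invoked at 10, F merges VC(E)=(2, 2) and bumps P1's slot → (2, 3)
invoked at 12, G merges VC(F)=(2, 3) and bumps P1's slot → (2, 4)
invoked at 14, H merges VC(G)=(2, 4) and bumps P1's slot → (2, 5)
invoked at 16, I merges VC(H)=(2, 5) and bumps P1's slot → (2, 6)
invoked at 18, J merges VC(I)=(2, 6) and bumps P1's slot → (2, 7)
target: VC(I) = (2, 6)

(2, 6)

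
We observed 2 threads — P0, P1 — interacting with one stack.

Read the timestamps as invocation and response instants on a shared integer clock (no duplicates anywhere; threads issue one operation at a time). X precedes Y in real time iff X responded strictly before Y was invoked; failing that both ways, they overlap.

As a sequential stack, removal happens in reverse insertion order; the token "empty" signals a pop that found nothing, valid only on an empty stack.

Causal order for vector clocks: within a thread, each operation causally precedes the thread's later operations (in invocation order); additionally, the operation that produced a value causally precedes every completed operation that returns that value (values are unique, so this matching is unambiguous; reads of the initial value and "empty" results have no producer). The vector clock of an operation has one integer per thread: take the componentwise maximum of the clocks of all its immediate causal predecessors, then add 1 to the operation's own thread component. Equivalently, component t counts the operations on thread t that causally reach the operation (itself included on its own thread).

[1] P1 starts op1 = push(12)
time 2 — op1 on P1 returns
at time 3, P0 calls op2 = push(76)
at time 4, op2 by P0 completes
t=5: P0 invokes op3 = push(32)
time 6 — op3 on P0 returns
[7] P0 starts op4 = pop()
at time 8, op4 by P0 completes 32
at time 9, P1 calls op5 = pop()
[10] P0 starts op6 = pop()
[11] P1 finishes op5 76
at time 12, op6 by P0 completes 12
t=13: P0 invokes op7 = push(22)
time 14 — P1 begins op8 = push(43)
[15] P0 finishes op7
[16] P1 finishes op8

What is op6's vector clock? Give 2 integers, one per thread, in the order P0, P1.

VC(op1, invoked at 1): no causal predecessors; +1 on P1 → (0, 1)
VC(op2, invoked at 3): no causal predecessors; +1 on P0 → (1, 0)
op3, invoked 5, takes VC(op2)=(1, 0) under max, adds 1 for P0 → (2, 0)
op5, invoked 9, takes VC(op1)=(0, 1), VC(op2)=(1, 0) under max, adds 1 for P1 → (1, 2)
op4, invoked 7, takes VC(op3)=(2, 0) under max, adds 1 for P0 → (3, 0)
op8, invoked 14, takes VC(op5)=(1, 2) under max, adds 1 for P1 → (1, 3)
op6, invoked 10, takes VC(op1)=(0, 1), VC(op4)=(3, 0) under max, adds 1 for P0 → (4, 1)
op7, invoked 13, takes VC(op6)=(4, 1) under max, adds 1 for P0 → (5, 1)
target: VC(op6) = (4, 1)

(4, 1)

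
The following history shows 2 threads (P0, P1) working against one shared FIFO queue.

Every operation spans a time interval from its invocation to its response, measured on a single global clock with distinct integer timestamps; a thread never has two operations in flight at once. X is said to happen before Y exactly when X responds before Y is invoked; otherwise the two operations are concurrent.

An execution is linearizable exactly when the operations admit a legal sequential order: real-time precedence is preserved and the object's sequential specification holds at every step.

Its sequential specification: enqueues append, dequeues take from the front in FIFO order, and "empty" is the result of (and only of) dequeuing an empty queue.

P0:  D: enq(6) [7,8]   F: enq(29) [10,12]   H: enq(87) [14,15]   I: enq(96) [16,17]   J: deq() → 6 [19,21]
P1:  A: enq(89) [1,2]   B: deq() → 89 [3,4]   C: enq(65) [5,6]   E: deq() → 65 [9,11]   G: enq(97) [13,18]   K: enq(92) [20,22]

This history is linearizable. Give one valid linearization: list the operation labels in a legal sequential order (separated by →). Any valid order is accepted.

A → B → C → D → E → F → G → H → I → J → K

step 1: A enq(89) — queue <89>
step 2: B deq() → 89 — queue <>
step 3: C enq(65) — queue <65>
step 4: D enq(6) — queue <65,6>
step 5: E deq() → 65 — queue <6>
step 6: F enq(29) — queue <6,29>
step 7: G enq(97) — queue <6,29,97>
step 8: H enq(87) — queue <6,29,97,87>
step 9: I enq(96) — queue <6,29,97,87,96>
step 10: J deq() → 6 — queue <29,97,87,96>
step 11: K enq(92) — queue <29,97,87,96,92>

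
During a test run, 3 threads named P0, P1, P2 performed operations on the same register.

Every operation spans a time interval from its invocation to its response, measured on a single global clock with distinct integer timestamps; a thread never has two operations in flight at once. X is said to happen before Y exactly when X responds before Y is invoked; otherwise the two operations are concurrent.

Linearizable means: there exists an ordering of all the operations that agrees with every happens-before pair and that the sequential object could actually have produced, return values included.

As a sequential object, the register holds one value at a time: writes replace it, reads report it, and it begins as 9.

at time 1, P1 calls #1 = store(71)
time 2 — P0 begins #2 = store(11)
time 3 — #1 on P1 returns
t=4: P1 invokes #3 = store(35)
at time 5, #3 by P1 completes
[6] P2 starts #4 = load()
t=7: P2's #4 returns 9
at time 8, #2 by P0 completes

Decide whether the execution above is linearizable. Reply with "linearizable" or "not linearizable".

already the first 7 events (up to #4's response at time 7) admit no linearization; the first 6 still do
a single order respects real time; the 3 completed register operations fail replay along it
completion choices over the 1 pending operation (#2) were checked; none helps
e.g. #1, #3, #4 (pending dropped): illegal at step 3, since #4 load() → 9 cannot apply there

not linearizable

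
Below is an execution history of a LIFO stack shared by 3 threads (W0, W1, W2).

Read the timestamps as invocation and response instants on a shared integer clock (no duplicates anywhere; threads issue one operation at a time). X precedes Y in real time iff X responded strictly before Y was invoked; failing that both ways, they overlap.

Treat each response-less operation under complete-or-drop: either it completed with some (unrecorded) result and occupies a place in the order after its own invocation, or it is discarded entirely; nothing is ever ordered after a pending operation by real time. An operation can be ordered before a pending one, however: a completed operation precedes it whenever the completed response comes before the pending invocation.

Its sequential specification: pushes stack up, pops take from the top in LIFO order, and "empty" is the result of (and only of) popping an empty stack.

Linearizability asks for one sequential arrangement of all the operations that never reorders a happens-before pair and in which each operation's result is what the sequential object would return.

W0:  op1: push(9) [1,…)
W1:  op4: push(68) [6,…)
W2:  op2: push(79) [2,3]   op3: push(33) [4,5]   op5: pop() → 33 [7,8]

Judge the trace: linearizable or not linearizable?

linearizable

witness order: op1, op2, op3, op5
1. op1 push(9) (pending, included), leaving stack <9>
2. op2 push(79), leaving stack <9,79>
3. op3 push(33), leaving stack <9,79,33>
4. op5 pop() → 33, leaving stack <9,79>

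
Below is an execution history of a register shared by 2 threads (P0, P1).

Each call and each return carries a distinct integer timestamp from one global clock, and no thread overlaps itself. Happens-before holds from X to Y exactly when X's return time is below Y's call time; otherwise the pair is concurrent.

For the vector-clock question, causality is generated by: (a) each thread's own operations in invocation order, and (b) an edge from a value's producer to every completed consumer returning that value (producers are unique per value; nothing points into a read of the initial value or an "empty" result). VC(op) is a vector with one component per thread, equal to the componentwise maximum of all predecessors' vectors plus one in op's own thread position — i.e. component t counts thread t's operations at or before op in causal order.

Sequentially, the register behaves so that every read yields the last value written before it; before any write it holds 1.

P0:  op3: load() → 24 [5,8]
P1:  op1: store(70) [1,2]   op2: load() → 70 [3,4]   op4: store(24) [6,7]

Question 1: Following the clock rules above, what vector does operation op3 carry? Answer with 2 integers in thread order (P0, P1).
(1, 3)

invoked at 1, op1 has no predecessors; its own P1 bump gives (0, 1)
op2, invoked 3, takes VC(op1)=(0, 1) under max, adds 1 for P1 → (0, 2)
op4, invoked 6, takes VC(op2)=(0, 2) under max, adds 1 for P1 → (0, 3)
op3, invoked 5, takes VC(op4)=(0, 3) under max, adds 1 for P0 → (1, 3)
target: VC(op3) = (1, 3)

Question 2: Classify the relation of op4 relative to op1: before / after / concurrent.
after

op4 spans [6,7], op1 spans [1,2]
resp(op1)=2 < inv(op4)=6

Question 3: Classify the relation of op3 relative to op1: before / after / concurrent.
after

op3 spans [5,8], op1 spans [1,2]
resp(op1)=2 < inv(op3)=5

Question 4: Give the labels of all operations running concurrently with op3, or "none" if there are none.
op4

op3 runs from 5 to 8; window-overlapping ops are concurrent
op1 [1,2]: before
op2 [3,4]: before
op4 [6,7]: concurrent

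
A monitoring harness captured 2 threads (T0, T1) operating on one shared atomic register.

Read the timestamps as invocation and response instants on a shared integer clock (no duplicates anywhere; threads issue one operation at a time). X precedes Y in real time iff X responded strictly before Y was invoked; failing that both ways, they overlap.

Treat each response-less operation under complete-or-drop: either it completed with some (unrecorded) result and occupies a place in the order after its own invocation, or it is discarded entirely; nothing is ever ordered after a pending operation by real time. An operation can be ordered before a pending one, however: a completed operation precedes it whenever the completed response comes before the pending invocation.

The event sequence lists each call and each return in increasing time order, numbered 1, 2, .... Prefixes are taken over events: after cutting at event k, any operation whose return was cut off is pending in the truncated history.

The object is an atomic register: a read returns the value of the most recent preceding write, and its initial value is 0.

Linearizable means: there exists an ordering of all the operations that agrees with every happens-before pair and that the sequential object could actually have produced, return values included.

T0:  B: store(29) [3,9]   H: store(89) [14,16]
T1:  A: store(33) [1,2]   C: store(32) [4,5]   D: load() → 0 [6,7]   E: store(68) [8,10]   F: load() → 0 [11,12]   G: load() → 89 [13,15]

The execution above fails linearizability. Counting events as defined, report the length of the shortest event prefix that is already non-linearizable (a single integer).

one valid order for events 1..6 is A, B, C:
after step 1 (A store(33)): value 33
after step 2 (B store(29) (pending, included)): value 29
after step 3 (C store(32)): value 32
event 7 — D's response, time 7 — after it, nothing linearizes
no escape via the 1 pending operation (B): every completion choice fails
one such order, A, C, D (pending dropped), breaks at step 3 where D load() → 0 is illegal

7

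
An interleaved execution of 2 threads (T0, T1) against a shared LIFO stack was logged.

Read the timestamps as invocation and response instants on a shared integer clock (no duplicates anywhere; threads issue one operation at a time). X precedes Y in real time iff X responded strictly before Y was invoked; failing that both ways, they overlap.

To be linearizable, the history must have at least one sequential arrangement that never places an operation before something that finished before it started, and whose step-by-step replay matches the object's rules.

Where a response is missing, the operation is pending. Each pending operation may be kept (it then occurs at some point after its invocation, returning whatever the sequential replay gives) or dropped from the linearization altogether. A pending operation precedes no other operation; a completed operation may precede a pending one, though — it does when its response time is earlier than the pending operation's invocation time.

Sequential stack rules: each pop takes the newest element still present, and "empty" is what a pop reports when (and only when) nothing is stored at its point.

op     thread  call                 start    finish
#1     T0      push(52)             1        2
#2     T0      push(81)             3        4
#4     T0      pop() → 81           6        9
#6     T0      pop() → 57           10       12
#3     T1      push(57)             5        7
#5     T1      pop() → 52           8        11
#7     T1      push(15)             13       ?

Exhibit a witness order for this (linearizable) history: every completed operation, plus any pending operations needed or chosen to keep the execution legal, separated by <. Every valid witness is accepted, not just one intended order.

step 1: #1 push(52) — stack <52>
step 2: #2 push(81) — stack <52,81>
step 3: #4 pop() → 81 — stack <52>
step 4: #3 push(57) — stack <52,57>
step 5: #6 pop() → 57 — stack <52>
step 6: #5 pop() → 52 — stack <>

#1 < #2 < #4 < #3 < #6 < #5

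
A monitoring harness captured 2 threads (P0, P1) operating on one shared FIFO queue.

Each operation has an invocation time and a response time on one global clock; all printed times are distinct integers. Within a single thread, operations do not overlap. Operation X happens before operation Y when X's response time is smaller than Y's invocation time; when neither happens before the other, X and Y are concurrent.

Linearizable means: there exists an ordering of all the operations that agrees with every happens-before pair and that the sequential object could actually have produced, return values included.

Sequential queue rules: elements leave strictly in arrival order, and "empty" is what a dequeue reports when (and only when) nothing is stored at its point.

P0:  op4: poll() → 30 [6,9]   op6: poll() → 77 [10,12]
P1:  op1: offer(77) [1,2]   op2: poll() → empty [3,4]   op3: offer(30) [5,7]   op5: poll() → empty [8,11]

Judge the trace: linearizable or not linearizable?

not linearizable

cut after 3 events: linearizable; cut after 4 events (op2 responds, time 4): not linearizable
a single order respects real time; the 2 completed FIFO queue operations fail replay along it
one such order, op1, op2, breaks at step 2 where op2 poll() → empty is illegal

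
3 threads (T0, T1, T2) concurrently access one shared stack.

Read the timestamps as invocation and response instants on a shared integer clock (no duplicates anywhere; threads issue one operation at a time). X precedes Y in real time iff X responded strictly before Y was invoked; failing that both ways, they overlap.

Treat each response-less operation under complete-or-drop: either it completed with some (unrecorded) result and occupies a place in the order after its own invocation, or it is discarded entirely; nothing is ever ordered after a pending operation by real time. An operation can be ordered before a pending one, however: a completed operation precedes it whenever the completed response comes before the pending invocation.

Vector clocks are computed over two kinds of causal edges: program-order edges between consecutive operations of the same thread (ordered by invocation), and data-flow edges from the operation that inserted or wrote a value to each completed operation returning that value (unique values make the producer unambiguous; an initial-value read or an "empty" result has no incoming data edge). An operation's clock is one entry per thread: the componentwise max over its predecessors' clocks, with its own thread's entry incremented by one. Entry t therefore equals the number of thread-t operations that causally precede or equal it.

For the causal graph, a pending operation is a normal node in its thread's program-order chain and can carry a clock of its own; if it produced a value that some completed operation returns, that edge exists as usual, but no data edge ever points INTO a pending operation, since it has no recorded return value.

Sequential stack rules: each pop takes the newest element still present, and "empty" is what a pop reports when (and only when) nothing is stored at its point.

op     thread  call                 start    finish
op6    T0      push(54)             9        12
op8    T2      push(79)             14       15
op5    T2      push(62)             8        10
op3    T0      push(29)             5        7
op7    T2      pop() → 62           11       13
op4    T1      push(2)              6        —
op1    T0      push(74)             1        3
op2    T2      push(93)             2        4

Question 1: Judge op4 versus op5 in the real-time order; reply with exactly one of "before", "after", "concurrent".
concurrent

op4 spans [6,…), op5 spans [8,10]
the intervals overlap in both directions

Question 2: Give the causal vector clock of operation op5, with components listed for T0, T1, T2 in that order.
(0, 0, 2)

no predecessors for op2 (invoked 2): T2 increments from zero → (0, 0, 1)
no predecessors for op4 (invoked 6): T1 increments from zero → (0, 1, 0)
no predecessors for op1 (invoked 1): T0 increments from zero → (1, 0, 0)
VC(op5, invoked at 8): max of VC(op2)=(0, 0, 1), then +1 on thread T2 → (0, 0, 2)
VC(op3, invoked at 5): max of VC(op1)=(1, 0, 0), then +1 on thread T0 → (2, 0, 0)
VC(op7, invoked at 11): max of VC(op5)=(0, 0, 2), then +1 on thread T2 → (0, 0, 3)
VC(op6, invoked at 9): max of VC(op3)=(2, 0, 0), then +1 on thread T0 → (3, 0, 0)
VC(op8, invoked at 14): max of VC(op7)=(0, 0, 3), then +1 on thread T2 → (0, 0, 4)
target: VC(op5) = (0, 0, 2)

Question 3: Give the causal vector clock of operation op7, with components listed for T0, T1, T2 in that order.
(0, 0, 3)

invoked at 2, op2 has no predecessors; its own T2 bump gives (0, 0, 1)
invoked at 6, op4 has no predecessors; its own T1 bump gives (0, 1, 0)
invoked at 1, op1 has no predecessors; its own T0 bump gives (1, 0, 0)
invoked at 8, op5 merges VC(op2)=(0, 0, 1) and bumps T2's slot → (0, 0, 2)
invoked at 5, op3 merges VC(op1)=(1, 0, 0) and bumps T0's slot → (2, 0, 0)
invoked at 11, op7 merges VC(op5)=(0, 0, 2) and bumps T2's slot → (0, 0, 3)
invoked at 9, op6 merges VC(op3)=(2, 0, 0) and bumps T0's slot → (3, 0, 0)
invoked at 14, op8 merges VC(op7)=(0, 0, 3) and bumps T2's slot → (0, 0, 4)
target: VC(op7) = (0, 0, 3)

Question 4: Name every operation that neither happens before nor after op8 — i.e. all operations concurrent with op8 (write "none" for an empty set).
op4

concurrent with op8 ([14,15]): every op whose interval crosses 14..15
op1 [1,3]: before
op2 [2,4]: before
op3 [5,7]: before
op4 [6,…): concurrent
op5 [8,10]: before
op6 [9,12]: before
op7 [11,13]: before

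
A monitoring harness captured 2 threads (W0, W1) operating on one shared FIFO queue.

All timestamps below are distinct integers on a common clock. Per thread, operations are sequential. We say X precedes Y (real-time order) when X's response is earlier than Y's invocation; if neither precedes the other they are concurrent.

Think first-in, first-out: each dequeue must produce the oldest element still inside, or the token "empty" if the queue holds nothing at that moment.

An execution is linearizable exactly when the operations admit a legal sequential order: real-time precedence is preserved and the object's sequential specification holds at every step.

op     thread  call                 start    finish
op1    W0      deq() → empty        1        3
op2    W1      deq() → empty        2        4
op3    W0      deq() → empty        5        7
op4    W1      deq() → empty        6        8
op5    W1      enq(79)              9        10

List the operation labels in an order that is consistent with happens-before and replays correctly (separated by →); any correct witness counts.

op1 → op2 → op3 → op4 → op5

1. op1 deq() → empty, leaving queue <>
2. op2 deq() → empty, leaving queue <>
3. op3 deq() → empty, leaving queue <>
4. op4 deq() → empty, leaving queue <>
5. op5 enq(79), leaving queue <79>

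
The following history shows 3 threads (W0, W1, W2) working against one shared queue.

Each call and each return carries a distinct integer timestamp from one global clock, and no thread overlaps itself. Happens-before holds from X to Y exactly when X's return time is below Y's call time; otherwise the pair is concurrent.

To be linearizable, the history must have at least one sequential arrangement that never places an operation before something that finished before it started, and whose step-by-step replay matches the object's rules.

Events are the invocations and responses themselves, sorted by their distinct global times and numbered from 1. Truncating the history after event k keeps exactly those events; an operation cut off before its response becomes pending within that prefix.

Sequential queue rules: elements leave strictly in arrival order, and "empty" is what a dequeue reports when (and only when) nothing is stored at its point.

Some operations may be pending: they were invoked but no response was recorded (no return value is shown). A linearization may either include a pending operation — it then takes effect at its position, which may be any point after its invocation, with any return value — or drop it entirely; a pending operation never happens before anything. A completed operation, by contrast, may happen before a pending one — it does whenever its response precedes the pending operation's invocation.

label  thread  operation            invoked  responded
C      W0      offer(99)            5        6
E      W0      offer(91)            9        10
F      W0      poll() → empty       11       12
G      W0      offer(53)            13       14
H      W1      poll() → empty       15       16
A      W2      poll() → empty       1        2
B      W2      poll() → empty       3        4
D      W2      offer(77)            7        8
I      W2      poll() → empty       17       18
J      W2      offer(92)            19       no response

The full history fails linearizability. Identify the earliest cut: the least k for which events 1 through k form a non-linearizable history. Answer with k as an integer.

a valid linearization of events 1..11 exists, for instance A, B, C, D, E:
step 1: A poll() → empty — queue <>
step 2: B poll() → empty — queue <>
step 3: C offer(99) — queue <99>
step 4: D offer(77) — queue <99,77>
step 5: E offer(91) — queue <99,77,91>
include event 12 — F responding at 12 — and every candidate order breaks
sample order A, B, C, D, E, F stalls at step 6 — F poll() → empty has no legal effect

12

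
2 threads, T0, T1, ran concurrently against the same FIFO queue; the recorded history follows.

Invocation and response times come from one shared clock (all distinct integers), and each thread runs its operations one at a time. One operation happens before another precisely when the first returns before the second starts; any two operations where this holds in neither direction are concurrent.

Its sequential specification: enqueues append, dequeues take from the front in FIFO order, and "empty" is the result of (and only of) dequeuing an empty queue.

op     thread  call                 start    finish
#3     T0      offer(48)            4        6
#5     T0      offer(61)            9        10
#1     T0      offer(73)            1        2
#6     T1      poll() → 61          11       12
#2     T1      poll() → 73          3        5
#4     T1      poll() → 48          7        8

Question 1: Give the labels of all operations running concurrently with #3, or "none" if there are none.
#2

#3 spans [4,6]: anything still running between times 4 and 6 counts as concurrent
#1 [1,2]: before
#2 [3,5]: concurrent
#4 [7,8]: after
#5 [9,10]: after
#6 [11,12]: after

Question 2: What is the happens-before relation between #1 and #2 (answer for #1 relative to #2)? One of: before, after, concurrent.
before

#1 spans [1,2], #2 spans [3,5]
resp(#1)=2 < inv(#2)=3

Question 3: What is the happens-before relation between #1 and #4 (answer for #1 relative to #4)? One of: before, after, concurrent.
before

#1 spans [1,2], #4 spans [7,8]
resp(#1)=2 < inv(#4)=7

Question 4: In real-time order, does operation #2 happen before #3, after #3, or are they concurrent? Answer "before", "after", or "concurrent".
concurrent

#2 spans [3,5], #3 spans [4,6]
the intervals overlap in both directions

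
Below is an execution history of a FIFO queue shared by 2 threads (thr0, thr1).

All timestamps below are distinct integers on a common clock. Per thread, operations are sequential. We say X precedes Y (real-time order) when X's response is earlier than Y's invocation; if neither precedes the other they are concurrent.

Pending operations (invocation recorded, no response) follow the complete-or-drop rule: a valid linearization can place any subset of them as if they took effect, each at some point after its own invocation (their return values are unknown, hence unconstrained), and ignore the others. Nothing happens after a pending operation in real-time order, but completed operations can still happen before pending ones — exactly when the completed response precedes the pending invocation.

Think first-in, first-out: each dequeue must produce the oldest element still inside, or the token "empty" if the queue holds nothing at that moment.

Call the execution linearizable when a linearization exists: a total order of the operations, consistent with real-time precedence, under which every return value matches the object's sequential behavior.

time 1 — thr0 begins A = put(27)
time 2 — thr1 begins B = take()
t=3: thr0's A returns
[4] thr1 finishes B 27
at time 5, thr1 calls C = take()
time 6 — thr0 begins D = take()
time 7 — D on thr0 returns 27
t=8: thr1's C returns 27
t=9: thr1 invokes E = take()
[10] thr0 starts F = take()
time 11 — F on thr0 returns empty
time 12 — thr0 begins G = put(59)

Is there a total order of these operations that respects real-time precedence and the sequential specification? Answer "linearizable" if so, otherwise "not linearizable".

through event 6 a valid linearization exists; event 7 (D responding at time 7) ends that
every one of the 2 real-time-consistent orders over 3 completed FIFO queue ops fails the sequential spec
including or dropping the 1 pending operation (C) in any combination fails
take A, B, D (pending dropped): step 3 already fails, because D take() → 27 cannot occur there
take B, A, D (pending dropped): step 1 already fails, because B take() → 27 cannot occur there

not linearizable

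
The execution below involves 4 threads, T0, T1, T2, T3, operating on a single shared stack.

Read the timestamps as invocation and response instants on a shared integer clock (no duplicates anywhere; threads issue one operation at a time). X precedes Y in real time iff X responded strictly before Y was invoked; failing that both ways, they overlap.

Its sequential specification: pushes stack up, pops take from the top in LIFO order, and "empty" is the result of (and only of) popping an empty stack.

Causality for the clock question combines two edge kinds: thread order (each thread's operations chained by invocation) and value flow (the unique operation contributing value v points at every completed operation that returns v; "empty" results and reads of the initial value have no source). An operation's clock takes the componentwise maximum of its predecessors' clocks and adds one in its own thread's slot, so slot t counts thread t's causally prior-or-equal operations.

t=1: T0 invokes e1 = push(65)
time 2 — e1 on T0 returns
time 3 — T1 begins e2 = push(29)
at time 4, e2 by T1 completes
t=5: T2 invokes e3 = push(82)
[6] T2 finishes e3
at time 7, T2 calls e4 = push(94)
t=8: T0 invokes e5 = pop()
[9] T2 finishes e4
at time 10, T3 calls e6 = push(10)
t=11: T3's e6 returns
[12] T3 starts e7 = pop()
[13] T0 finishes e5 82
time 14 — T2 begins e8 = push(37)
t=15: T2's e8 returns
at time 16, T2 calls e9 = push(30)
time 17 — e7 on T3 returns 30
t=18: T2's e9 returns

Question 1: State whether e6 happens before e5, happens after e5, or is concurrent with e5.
Answer: concurrent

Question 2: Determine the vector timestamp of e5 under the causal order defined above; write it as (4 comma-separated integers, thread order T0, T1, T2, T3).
Answer: (2, 0, 1, 0)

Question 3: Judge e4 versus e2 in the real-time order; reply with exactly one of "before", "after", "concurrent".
Answer: after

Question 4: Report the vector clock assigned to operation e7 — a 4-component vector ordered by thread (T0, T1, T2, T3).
Answer: (0, 0, 4, 2)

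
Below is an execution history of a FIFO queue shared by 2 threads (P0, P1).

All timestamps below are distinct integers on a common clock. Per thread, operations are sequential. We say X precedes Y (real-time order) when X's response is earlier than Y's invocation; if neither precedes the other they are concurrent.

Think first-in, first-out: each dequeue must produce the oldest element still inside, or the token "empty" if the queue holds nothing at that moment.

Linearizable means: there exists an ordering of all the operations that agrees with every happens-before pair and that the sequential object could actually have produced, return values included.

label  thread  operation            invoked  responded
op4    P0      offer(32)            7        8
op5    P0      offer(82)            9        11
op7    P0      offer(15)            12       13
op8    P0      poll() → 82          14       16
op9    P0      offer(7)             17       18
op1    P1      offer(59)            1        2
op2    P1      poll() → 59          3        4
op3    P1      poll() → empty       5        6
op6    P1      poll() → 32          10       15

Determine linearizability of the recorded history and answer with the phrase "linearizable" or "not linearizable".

linearizable

a witness: op1, op2, op3, op4, op5, op6, op7, op8, op9
1. op1 offer(59), leaving queue <59>
2. op2 poll() → 59, leaving queue <>
3. op3 poll() → empty, leaving queue <>
4. op4 offer(32), leaving queue <32>
5. op5 offer(82), leaving queue <32,82>
6. op6 poll() → 32, leaving queue <82>
7. op7 offer(15), leaving queue <82,15>
8. op8 poll() → 82, leaving queue <15>
9. op9 offer(7), leaving queue <15,7>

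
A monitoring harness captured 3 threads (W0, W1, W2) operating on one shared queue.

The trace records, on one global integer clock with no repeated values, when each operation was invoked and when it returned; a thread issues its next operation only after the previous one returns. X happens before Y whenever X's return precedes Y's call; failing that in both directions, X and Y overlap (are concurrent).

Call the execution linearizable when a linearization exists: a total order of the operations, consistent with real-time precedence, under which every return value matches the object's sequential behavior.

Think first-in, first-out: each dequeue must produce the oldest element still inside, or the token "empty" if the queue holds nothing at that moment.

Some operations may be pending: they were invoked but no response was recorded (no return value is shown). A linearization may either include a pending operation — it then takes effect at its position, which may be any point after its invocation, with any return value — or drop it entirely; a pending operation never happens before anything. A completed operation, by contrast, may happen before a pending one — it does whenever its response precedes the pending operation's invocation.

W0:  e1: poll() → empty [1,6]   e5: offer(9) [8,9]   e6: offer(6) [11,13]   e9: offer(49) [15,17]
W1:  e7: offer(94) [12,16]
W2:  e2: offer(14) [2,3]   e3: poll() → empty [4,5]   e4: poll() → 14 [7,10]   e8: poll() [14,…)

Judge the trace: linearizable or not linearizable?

not linearizable

through event 5 a valid linearization exists; event 6 (e1 responding at time 6) ends that
all 3 real-time-respecting orders fail — 3 completed queue operations, no legal replay
one such order, e1, e2, e3, breaks at step 3 where e3 poll() → empty is illegal
one such order, e2, e1, e3, breaks at step 2 where e1 poll() → empty is illegal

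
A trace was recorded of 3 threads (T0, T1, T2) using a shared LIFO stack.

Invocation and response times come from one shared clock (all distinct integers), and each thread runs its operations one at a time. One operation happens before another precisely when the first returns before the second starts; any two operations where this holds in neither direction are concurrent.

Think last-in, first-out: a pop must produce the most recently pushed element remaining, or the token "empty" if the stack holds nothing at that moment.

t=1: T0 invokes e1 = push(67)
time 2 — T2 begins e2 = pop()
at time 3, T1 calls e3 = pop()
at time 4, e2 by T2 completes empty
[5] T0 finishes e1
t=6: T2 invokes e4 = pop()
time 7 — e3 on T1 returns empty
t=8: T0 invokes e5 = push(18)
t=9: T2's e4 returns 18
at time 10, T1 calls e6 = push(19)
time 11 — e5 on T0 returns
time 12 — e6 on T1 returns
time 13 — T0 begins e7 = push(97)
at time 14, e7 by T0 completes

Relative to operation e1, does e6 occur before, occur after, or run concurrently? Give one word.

after

e6 spans [10,12], e1 spans [1,5]
resp(e1)=5 < inv(e6)=10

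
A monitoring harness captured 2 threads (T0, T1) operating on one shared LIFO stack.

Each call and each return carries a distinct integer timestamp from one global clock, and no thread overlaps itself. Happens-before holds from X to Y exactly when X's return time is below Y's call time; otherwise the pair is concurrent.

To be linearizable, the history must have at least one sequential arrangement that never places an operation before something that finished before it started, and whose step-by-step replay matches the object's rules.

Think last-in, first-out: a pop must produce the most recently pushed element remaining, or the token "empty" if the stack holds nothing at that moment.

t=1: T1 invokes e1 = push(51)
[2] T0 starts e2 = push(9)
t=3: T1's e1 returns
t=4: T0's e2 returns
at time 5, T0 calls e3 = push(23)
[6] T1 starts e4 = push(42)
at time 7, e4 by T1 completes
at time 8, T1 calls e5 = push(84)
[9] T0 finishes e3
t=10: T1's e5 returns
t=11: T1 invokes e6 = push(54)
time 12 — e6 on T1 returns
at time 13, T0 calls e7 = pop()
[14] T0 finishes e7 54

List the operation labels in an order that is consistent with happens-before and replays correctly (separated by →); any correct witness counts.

1. e1 push(51), leaving stack <51>
2. e2 push(9), leaving stack <51,9>
3. e3 push(23), leaving stack <51,9,23>
4. e4 push(42), leaving stack <51,9,23,42>
5. e5 push(84), leaving stack <51,9,23,42,84>
6. e6 push(54), leaving stack <51,9,23,42,84,54>
7. e7 pop() → 54, leaving stack <51,9,23,42,84>

e1 → e2 → e3 → e4 → e5 → e6 → e7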